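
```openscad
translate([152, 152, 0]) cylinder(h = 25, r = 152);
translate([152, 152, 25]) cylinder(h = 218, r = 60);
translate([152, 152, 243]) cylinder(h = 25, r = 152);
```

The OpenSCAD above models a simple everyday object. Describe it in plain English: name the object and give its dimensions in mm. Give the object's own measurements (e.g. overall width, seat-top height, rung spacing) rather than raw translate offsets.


A spool: two coaxial disc flanges of radius 152 mm and thickness 25 mm, joined by a core cylinder of radius 60 mm and height 218 mm. The lower flange rests on z = 0 and the three cylinders share a vertical axis.


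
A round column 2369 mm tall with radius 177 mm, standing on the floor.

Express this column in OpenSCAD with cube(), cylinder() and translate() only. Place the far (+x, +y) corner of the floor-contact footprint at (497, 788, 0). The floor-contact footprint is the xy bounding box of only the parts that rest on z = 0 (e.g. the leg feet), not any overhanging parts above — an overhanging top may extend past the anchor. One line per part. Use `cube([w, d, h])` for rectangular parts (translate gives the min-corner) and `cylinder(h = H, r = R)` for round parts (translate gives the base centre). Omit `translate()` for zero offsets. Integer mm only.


translate([320, 611, 0]) cylinder(h = 2369, r = 177);


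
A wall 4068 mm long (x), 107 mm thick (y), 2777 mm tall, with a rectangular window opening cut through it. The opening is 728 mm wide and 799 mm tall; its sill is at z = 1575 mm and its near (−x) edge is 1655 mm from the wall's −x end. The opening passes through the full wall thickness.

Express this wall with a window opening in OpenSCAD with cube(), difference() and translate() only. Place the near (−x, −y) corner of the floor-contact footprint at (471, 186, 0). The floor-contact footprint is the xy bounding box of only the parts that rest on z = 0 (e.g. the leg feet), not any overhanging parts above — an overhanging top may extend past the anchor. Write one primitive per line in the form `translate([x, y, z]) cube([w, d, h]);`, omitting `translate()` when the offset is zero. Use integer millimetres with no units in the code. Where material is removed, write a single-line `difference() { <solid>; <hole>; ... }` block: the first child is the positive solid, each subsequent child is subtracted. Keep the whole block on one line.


difference() { translate([471, 186, 0]) cube([4068, 107, 2777]); translate([2126, 186, 1575]) cube([728, 107, 799]); }


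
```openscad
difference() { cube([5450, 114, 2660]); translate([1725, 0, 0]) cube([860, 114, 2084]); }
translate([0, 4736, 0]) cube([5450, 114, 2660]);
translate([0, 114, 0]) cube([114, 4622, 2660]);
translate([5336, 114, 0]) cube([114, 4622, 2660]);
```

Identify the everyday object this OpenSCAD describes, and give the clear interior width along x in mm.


A single room. The interior width is 5222 mm.

Four walls enclosing a rectangle with a door in the front wall — a room. Outside width 5450 minus two 114 mm walls gives 5222 mm.


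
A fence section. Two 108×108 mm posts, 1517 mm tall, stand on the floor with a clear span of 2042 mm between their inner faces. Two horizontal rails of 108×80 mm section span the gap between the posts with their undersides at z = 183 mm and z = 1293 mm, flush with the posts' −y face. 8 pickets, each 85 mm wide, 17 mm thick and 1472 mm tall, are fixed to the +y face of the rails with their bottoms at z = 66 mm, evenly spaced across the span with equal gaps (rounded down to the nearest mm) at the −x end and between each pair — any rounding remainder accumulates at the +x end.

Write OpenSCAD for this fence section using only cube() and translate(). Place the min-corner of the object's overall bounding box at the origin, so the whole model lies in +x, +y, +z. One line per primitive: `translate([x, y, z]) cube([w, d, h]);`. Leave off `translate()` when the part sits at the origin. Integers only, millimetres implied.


cube([108, 108, 1517]);
translate([2150, 0, 0]) cube([108, 108, 1517]);
translate([108, 0, 183]) cube([2042, 108, 80]);
translate([108, 0, 1293]) cube([2042, 108, 80]);
translate([259, 108, 66]) cube([85, 17, 1472]);
translate([495, 108, 66]) cube([85, 17, 1472]);
translate([731, 108, 66]) cube([85, 17, 1472]);
translate([967, 108, 66]) cube([85, 17, 1472]);
translate([1203, 108, 66]) cube([85, 17, 1472]);
translate([1439, 108, 66]) cube([85, 17, 1472]);
translate([1675, 108, 66]) cube([85, 17, 1472]);
translate([1911, 108, 66]) cube([85, 17, 1472]);


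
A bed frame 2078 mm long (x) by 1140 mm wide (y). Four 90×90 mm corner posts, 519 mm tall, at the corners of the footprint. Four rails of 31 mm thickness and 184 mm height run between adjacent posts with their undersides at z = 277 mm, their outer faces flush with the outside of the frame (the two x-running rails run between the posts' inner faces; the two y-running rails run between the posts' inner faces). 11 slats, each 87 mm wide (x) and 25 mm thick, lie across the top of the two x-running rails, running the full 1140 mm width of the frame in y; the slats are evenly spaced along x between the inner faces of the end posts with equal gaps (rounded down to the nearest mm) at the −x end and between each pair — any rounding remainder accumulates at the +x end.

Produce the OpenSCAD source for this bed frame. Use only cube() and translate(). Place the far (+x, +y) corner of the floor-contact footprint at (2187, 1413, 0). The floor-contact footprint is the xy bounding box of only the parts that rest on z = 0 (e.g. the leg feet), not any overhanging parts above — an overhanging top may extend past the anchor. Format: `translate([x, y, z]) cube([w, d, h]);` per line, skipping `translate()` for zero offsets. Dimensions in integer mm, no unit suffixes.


translate([109, 273, 0]) cube([90, 90, 519]);
translate([109, 1323, 0]) cube([90, 90, 519]);
translate([2097, 273, 0]) cube([90, 90, 519]);
translate([2097, 1323, 0]) cube([90, 90, 519]);
translate([199, 273, 277]) cube([1898, 31, 184]);
translate([199, 1382, 277]) cube([1898, 31, 184]);
translate([109, 363, 277]) cube([31, 960, 184]);
translate([2156, 363, 277]) cube([31, 960, 184]);
translate([277, 273, 461]) cube([87, 1140, 25]);
translate([442, 273, 461]) cube([87, 1140, 25]);
translate([607, 273, 461]) cube([87, 1140, 25]);
translate([772, 273, 461]) cube([87, 1140, 25]);
translate([937, 273, 461]) cube([87, 1140, 25]);
translate([1102, 273, 461]) cube([87, 1140, 25]);
translate([1267, 273, 461]) cube([87, 1140, 25]);
translate([1432, 273, 461]) cube([87, 1140, 25]);
translate([1597, 273, 461]) cube([87, 1140, 25]);
translate([1762, 273, 461]) cube([87, 1140, 25]);
translate([1927, 273, 461]) cube([87, 1140, 25]);


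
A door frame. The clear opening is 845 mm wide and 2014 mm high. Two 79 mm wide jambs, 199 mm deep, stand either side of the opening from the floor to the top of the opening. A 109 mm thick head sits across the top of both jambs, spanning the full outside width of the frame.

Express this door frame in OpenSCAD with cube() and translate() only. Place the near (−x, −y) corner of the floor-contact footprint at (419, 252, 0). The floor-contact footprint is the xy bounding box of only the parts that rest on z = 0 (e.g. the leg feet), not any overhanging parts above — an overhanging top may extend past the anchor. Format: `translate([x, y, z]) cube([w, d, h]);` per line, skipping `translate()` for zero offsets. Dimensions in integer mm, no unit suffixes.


translate([419, 252, 0]) cube([79, 199, 2014]);
translate([1343, 252, 0]) cube([79, 199, 2014]);
translate([419, 252, 2014]) cube([1003, 199, 109]);


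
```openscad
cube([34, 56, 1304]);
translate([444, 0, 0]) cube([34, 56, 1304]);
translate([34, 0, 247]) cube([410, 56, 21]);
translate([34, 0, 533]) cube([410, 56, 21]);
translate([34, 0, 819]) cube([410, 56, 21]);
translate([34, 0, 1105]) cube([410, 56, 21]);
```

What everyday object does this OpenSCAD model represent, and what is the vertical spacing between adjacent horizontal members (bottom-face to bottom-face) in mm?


A ladder. The rung spacing is 286 mm.

Two tall 34×56 posts with 4 short bars between them — a ladder. Adjacent rungs sit at z = 247 and z = 533, so the spacing is 533 − 247 = 286 mm.


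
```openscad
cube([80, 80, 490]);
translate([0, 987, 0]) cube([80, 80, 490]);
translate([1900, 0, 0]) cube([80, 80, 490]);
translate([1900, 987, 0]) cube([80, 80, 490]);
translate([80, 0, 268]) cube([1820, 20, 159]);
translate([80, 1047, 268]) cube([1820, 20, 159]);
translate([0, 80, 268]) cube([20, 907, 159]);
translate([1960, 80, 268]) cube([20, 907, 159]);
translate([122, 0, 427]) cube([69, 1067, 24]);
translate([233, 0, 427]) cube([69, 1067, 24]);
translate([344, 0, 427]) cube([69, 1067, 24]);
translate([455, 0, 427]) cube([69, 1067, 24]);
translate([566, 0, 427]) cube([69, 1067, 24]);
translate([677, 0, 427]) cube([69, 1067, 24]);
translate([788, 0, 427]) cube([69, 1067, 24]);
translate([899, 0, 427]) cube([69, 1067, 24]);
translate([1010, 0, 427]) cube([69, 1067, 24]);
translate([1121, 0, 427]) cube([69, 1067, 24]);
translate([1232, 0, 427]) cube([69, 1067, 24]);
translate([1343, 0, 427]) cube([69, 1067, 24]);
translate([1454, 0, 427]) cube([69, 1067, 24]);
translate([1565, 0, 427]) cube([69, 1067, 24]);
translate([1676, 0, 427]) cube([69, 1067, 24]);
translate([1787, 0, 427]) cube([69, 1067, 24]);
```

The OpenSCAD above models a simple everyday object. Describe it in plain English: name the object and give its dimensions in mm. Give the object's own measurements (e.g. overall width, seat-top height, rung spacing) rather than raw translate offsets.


A bed frame 1980 mm long (x) by 1067 mm wide (y). Four 80×80 mm corner posts, 490 mm tall, at the corners of the footprint. Four rails of 20 mm thickness and 159 mm height run between adjacent posts with their undersides at z = 268 mm, their outer faces flush with the outside of the frame (the two x-running rails run between the posts' inner faces; the two y-running rails run between the posts' inner faces). 16 slats, each 69 mm wide (x) and 24 mm thick, lie across the top of the two x-running rails, running the full 1067 mm width of the frame in y; along x they sit between the end posts with a 42 mm gap after the −x posts and between neighbouring slats, leaving 44 mm before the +x posts.


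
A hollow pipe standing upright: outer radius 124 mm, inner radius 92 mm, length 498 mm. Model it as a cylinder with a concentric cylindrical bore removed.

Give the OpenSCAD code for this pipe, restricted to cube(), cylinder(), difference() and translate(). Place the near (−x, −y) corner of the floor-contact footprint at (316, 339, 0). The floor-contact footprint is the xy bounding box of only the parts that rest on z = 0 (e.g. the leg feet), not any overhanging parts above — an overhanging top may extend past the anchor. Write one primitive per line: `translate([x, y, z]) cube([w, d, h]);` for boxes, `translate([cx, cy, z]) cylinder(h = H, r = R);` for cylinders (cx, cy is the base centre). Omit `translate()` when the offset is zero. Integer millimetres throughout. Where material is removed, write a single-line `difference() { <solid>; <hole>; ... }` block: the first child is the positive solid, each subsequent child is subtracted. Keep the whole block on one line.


difference() { translate([440, 463, 0]) cylinder(h = 498, r = 124); translate([440, 463, 0]) cylinder(h = 498, r = 92); }


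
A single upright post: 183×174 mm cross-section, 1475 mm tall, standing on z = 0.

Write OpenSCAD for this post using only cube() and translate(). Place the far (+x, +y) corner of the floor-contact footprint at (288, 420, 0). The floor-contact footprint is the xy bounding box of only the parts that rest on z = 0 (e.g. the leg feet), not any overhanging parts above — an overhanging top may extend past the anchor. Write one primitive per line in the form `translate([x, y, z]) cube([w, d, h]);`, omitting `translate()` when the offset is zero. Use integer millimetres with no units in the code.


translate([105, 246, 0]) cube([183, 174, 1475]);


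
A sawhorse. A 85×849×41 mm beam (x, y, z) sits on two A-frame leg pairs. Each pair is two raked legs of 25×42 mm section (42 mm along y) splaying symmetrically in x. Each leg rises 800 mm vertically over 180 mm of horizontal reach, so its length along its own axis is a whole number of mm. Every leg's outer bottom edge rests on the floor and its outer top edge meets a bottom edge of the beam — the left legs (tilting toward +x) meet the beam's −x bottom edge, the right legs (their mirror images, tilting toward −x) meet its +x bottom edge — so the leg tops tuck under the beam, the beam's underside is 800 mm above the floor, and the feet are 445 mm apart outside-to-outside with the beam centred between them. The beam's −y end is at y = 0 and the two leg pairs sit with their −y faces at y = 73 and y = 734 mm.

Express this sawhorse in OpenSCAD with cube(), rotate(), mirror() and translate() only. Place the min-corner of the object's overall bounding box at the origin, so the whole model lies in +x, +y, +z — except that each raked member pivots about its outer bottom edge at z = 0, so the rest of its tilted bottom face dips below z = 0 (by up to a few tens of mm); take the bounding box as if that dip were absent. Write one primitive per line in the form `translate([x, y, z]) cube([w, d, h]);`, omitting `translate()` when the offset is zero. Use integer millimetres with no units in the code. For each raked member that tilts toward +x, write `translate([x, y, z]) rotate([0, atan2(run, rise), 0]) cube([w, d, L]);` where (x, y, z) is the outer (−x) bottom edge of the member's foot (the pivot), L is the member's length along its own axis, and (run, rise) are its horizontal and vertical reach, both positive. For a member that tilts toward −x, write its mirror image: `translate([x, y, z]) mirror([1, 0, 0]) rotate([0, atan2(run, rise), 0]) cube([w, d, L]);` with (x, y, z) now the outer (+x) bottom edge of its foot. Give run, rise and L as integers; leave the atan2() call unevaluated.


translate([180, 0, 800]) cube([85, 849, 41]);
translate([0, 73, 0]) rotate([0, atan2(180, 800), 0]) cube([25, 42, 820]);
translate([445, 73, 0]) mirror([1, 0, 0]) rotate([0, atan2(180, 800), 0]) cube([25, 42, 820]);
translate([0, 734, 0]) rotate([0, atan2(180, 800), 0]) cube([25, 42, 820]);
translate([445, 734, 0]) mirror([1, 0, 0]) rotate([0, atan2(180, 800), 0]) cube([25, 42, 820]);


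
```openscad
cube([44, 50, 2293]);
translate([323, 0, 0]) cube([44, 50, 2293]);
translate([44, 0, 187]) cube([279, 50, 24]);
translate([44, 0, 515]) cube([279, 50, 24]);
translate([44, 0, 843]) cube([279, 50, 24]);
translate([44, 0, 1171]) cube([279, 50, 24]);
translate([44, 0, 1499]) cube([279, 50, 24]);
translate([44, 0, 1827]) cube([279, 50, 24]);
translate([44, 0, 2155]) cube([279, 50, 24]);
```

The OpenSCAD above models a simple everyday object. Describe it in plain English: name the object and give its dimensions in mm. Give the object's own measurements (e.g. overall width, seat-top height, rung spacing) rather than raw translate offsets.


A straight ladder. Two 44×50 mm vertical rails, 2293 mm tall, stand 367 mm apart (outside-to-outside) with their front faces coplanar on the −y side. 7 rungs, each 50 mm deep and 24 mm tall, span between the inner faces of the rails, front faces flush with the rails. The lowest rung's underside is at z = 187 mm and rungs are spaced 328 mm apart (underside to underside).


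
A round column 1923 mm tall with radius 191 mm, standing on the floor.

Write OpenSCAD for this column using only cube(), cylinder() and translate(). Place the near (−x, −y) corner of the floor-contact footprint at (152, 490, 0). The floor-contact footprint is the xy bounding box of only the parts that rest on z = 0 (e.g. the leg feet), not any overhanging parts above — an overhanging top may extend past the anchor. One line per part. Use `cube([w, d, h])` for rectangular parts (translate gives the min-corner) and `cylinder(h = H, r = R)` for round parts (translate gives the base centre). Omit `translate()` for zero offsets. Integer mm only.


translate([343, 681, 0]) cylinder(h = 1923, r = 191);


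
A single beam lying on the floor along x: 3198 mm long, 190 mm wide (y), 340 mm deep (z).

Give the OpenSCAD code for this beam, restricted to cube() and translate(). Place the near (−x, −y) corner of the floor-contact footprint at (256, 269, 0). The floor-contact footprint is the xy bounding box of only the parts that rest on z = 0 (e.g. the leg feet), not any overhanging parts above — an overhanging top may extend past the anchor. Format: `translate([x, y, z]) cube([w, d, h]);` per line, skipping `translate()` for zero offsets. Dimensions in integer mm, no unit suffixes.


translate([256, 269, 0]) cube([3198, 190, 340]);


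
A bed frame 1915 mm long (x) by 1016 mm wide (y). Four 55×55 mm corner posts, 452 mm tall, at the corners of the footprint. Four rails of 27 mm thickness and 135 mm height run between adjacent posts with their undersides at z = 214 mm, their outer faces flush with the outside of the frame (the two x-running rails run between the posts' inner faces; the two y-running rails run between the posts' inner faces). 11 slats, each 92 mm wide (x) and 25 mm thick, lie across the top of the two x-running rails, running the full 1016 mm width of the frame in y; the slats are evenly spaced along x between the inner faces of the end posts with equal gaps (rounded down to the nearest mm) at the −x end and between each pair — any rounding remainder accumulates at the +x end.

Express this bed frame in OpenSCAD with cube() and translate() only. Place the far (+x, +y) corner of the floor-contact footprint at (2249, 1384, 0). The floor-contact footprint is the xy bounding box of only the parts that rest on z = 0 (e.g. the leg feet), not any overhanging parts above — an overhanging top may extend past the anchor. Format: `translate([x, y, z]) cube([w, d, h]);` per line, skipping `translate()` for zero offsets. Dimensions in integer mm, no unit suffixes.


translate([334, 368, 0]) cube([55, 55, 452]);
translate([334, 1329, 0]) cube([55, 55, 452]);
translate([2194, 368, 0]) cube([55, 55, 452]);
translate([2194, 1329, 0]) cube([55, 55, 452]);
translate([389, 368, 214]) cube([1805, 27, 135]);
translate([389, 1357, 214]) cube([1805, 27, 135]);
translate([334, 423, 214]) cube([27, 906, 135]);
translate([2222, 423, 214]) cube([27, 906, 135]);
translate([455, 368, 349]) cube([92, 1016, 25]);
translate([613, 368, 349]) cube([92, 1016, 25]);
translate([771, 368, 349]) cube([92, 1016, 25]);
translate([929, 368, 349]) cube([92, 1016, 25]);
translate([1087, 368, 349]) cube([92, 1016, 25]);
translate([1245, 368, 349]) cube([92, 1016, 25]);
translate([1403, 368, 349]) cube([92, 1016, 25]);
translate([1561, 368, 349]) cube([92, 1016, 25]);
translate([1719, 368, 349]) cube([92, 1016, 25]);
translate([1877, 368, 349]) cube([92, 1016, 25]);
translate([2035, 368, 349]) cube([92, 1016, 25]);


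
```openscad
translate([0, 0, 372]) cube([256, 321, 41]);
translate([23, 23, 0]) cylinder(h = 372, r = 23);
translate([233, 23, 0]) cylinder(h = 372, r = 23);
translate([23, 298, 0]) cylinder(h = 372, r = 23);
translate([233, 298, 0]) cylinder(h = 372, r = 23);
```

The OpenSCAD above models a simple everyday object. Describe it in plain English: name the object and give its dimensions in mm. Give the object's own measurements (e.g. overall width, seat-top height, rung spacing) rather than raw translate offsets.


A simple wooden stool: a rectangular seat 256 mm (x) by 321 mm (y), 41 mm thick, top face at z = 413 mm, on four round legs, each 46 mm in diameter. The legs rest on z = 0, each leg's axis is inset half a diameter from the nearest pair of seat edges (so the leg's bounding box is flush with the corner).


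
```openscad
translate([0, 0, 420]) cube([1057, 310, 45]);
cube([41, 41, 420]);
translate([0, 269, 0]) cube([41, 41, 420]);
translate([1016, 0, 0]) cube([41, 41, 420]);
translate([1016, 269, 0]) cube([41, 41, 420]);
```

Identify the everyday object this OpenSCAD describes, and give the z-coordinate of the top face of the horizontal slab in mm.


A bench. The seat-top height is 465 mm.

A long slab on four corner posts — a bench. The slab sits at z = 420 with thickness 45, so the top is 420 + 45 = 465 mm.


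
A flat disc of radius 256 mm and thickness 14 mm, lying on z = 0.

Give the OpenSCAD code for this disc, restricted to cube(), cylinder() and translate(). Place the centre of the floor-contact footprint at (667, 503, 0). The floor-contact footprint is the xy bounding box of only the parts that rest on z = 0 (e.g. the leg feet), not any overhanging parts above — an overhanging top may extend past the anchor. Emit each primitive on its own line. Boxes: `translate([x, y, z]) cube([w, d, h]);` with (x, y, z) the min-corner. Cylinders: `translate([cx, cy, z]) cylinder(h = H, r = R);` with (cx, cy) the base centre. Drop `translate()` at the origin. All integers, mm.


translate([667, 503, 0]) cylinder(h = 14, r = 256);


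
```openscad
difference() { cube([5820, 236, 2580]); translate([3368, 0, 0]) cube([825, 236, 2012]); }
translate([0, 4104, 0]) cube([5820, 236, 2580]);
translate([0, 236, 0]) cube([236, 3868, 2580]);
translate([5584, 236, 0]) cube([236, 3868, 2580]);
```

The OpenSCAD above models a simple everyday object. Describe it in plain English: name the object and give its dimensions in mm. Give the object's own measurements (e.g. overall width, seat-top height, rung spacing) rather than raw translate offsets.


A single room: four walls, each 2580 mm tall and 236 mm thick, enclosing an outside footprint 5820×4340 mm (x × y), no floor or roof. The front and back walls (−y and +y sides) run the full x-width; the side walls fit between their inner faces. A door opening 825 mm wide and 2012 mm tall is cut through the front wall from the floor up, its −x edge 3368 mm from the wall's −x end.


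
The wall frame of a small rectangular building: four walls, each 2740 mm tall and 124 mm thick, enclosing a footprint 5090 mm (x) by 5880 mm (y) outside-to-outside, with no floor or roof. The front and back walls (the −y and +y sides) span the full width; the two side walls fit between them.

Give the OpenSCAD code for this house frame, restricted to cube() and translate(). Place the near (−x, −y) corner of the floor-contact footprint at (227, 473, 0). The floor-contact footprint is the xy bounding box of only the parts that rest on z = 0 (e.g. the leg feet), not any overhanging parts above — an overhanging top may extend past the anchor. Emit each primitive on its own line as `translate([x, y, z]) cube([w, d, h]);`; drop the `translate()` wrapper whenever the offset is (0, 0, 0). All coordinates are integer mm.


translate([227, 473, 0]) cube([5090, 124, 2740]);
translate([227, 6229, 0]) cube([5090, 124, 2740]);
translate([227, 597, 0]) cube([124, 5632, 2740]);
translate([5193, 597, 0]) cube([124, 5632, 2740]);


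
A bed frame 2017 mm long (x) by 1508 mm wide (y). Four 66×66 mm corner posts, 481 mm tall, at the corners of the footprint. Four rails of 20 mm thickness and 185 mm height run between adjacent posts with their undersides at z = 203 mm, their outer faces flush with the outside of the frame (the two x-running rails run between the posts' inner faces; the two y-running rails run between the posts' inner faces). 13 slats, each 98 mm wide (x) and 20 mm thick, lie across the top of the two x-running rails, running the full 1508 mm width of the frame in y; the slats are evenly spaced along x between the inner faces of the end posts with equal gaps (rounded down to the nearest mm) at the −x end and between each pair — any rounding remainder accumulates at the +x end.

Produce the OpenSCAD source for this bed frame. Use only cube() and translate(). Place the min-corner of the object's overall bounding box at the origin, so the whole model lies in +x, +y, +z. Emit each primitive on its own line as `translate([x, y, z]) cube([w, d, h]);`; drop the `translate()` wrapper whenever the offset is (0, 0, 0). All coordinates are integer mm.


cube([66, 66, 481]);
translate([0, 1442, 0]) cube([66, 66, 481]);
translate([1951, 0, 0]) cube([66, 66, 481]);
translate([1951, 1442, 0]) cube([66, 66, 481]);
translate([66, 0, 203]) cube([1885, 20, 185]);
translate([66, 1488, 203]) cube([1885, 20, 185]);
translate([0, 66, 203]) cube([20, 1376, 185]);
translate([1997, 66, 203]) cube([20, 1376, 185]);
translate([109, 0, 388]) cube([98, 1508, 20]);
translate([250, 0, 388]) cube([98, 1508, 20]);
translate([391, 0, 388]) cube([98, 1508, 20]);
translate([532, 0, 388]) cube([98, 1508, 20]);
translate([673, 0, 388]) cube([98, 1508, 20]);
translate([814, 0, 388]) cube([98, 1508, 20]);
translate([955, 0, 388]) cube([98, 1508, 20]);
translate([1096, 0, 388]) cube([98, 1508, 20]);
translate([1237, 0, 388]) cube([98, 1508, 20]);
translate([1378, 0, 388]) cube([98, 1508, 20]);
translate([1519, 0, 388]) cube([98, 1508, 20]);
translate([1660, 0, 388]) cube([98, 1508, 20]);
translate([1801, 0, 388]) cube([98, 1508, 20]);


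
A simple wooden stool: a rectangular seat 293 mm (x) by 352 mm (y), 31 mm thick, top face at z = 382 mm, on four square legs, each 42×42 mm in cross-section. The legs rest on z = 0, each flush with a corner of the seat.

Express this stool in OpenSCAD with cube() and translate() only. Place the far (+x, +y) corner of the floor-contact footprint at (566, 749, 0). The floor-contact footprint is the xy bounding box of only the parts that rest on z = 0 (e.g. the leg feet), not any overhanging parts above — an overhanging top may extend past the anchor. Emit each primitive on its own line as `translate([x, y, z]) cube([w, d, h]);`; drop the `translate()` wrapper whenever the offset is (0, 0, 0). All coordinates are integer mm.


translate([273, 397, 351]) cube([293, 352, 31]);
translate([273, 397, 0]) cube([42, 42, 351]);
translate([524, 397, 0]) cube([42, 42, 351]);
translate([273, 707, 0]) cube([42, 42, 351]);
translate([524, 707, 0]) cube([42, 42, 351]);


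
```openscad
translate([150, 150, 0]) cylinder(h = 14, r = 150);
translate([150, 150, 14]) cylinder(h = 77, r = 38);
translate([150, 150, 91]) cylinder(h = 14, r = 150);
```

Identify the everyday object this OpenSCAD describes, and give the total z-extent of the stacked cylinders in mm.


A spool. The overall height is 105 mm.

Three coaxial cylinders, large–small–large — a spool. Two 14 mm flanges and a 77 mm core give 14 + 77 + 14 = 105 mm.


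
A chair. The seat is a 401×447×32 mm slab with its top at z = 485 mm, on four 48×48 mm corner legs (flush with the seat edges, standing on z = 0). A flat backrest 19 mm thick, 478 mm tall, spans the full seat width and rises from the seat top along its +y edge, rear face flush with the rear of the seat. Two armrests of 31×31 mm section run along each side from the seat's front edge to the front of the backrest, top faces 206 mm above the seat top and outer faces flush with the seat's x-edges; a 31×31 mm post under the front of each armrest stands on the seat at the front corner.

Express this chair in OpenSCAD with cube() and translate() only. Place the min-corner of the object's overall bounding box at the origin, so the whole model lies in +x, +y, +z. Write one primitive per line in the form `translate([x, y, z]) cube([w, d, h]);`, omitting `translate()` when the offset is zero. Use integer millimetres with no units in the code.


translate([0, 0, 453]) cube([401, 447, 32]);
cube([48, 48, 453]);
translate([353, 0, 0]) cube([48, 48, 453]);
translate([0, 399, 0]) cube([48, 48, 453]);
translate([353, 399, 0]) cube([48, 48, 453]);
translate([0, 428, 485]) cube([401, 19, 478]);
translate([0, 0, 660]) cube([31, 428, 31]);
translate([370, 0, 660]) cube([31, 428, 31]);
translate([0, 0, 485]) cube([31, 31, 175]);
translate([370, 0, 485]) cube([31, 31, 175]);


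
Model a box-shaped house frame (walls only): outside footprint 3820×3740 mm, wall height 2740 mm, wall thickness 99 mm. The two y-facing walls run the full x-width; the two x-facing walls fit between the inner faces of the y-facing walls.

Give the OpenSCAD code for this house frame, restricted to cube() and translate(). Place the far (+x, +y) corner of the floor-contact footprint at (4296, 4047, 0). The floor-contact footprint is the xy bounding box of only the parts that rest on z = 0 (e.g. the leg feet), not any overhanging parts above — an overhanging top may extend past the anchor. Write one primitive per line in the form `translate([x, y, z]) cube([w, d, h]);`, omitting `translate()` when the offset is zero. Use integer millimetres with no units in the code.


translate([476, 307, 0]) cube([3820, 99, 2740]);
translate([476, 3948, 0]) cube([3820, 99, 2740]);
translate([476, 406, 0]) cube([99, 3542, 2740]);
translate([4197, 406, 0]) cube([99, 3542, 2740]);


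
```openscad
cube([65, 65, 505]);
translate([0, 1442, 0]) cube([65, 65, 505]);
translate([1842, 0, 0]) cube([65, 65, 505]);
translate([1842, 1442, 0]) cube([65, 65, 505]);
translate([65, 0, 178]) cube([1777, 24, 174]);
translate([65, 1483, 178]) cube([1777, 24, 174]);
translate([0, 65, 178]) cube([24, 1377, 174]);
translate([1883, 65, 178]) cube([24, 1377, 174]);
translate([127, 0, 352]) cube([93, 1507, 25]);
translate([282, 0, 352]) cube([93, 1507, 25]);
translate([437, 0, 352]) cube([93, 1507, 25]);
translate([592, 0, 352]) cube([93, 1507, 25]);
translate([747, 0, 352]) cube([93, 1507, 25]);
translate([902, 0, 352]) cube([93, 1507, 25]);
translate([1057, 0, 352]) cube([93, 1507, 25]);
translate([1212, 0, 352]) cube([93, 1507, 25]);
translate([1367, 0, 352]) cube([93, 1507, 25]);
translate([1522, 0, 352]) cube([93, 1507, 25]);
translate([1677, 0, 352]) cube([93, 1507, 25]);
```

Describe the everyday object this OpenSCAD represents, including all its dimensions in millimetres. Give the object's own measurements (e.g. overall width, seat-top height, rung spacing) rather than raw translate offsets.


A bed frame 1907 mm long (x) by 1507 mm wide (y). Four 65×65 mm corner posts, 505 mm tall, at the corners of the footprint. Four rails of 24 mm thickness and 174 mm height run between adjacent posts with their undersides at z = 178 mm, their outer faces flush with the outside of the frame (the two x-running rails run between the posts' inner faces; the two y-running rails run between the posts' inner faces). 11 slats, each 93 mm wide (x) and 25 mm thick, lie across the top of the two x-running rails, running the full 1507 mm width of the frame in y; along x they sit between the end posts with a 62 mm gap after the −x posts and between neighbouring slats, leaving 72 mm before the +x posts.


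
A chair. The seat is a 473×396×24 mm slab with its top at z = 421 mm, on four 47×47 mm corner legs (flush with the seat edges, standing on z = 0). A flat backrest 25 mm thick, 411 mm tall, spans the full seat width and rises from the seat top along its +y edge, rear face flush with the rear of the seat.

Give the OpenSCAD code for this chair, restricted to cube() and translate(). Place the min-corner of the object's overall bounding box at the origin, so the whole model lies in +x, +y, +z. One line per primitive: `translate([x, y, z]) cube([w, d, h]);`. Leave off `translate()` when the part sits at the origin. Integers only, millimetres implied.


translate([0, 0, 397]) cube([473, 396, 24]);
cube([47, 47, 397]);
translate([426, 0, 0]) cube([47, 47, 397]);
translate([0, 349, 0]) cube([47, 47, 397]);
translate([426, 349, 0]) cube([47, 47, 397]);
translate([0, 371, 421]) cube([473, 25, 411]);


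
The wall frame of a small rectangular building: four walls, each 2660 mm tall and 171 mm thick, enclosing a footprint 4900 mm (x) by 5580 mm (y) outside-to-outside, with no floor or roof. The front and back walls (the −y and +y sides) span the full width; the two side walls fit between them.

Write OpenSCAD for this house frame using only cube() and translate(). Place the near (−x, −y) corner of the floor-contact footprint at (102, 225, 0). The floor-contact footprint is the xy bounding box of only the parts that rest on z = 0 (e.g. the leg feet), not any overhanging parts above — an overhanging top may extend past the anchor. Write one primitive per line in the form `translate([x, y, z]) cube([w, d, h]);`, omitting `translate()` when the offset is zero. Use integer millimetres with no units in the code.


translate([102, 225, 0]) cube([4900, 171, 2660]);
translate([102, 5634, 0]) cube([4900, 171, 2660]);
translate([102, 396, 0]) cube([171, 5238, 2660]);
translate([4831, 396, 0]) cube([171, 5238, 2660]);


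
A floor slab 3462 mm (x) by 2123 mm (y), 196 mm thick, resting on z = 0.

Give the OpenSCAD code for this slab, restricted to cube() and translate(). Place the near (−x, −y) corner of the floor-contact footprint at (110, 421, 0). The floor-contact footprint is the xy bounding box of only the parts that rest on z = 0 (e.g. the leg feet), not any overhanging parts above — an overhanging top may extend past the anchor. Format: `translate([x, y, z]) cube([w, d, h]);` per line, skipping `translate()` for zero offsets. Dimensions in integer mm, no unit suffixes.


translate([110, 421, 0]) cube([3462, 2123, 196]);


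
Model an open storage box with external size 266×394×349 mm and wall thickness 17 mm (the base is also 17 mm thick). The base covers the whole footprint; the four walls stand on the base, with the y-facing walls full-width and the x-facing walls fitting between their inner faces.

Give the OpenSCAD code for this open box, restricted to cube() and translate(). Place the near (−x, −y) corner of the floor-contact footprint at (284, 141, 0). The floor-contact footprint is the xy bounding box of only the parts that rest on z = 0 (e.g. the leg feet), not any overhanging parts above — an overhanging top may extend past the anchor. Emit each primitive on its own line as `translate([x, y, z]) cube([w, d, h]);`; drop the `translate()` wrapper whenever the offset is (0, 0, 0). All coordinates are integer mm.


translate([284, 141, 0]) cube([266, 394, 17]);
translate([284, 141, 17]) cube([266, 17, 332]);
translate([284, 518, 17]) cube([266, 17, 332]);
translate([284, 158, 17]) cube([17, 360, 332]);
translate([533, 158, 17]) cube([17, 360, 332]);


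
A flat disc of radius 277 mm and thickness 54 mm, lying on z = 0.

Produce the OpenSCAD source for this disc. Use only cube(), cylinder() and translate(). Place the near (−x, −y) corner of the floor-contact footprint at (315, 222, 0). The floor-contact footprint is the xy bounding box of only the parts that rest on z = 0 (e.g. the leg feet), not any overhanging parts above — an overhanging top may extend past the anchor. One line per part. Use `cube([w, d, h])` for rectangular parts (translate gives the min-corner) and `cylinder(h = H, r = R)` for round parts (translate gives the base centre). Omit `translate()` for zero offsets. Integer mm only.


translate([592, 499, 0]) cylinder(h = 54, r = 277);


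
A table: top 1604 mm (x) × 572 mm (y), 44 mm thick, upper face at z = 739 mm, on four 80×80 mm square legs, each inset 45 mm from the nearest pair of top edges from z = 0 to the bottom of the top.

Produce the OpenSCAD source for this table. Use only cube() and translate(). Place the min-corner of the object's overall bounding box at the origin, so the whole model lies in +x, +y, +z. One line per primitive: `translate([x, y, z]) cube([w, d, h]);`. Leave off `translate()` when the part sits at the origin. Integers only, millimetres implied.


translate([0, 0, 695]) cube([1604, 572, 44]);
translate([45, 45, 0]) cube([80, 80, 695]);
translate([1479, 45, 0]) cube([80, 80, 695]);
translate([45, 447, 0]) cube([80, 80, 695]);
translate([1479, 447, 0]) cube([80, 80, 695]);


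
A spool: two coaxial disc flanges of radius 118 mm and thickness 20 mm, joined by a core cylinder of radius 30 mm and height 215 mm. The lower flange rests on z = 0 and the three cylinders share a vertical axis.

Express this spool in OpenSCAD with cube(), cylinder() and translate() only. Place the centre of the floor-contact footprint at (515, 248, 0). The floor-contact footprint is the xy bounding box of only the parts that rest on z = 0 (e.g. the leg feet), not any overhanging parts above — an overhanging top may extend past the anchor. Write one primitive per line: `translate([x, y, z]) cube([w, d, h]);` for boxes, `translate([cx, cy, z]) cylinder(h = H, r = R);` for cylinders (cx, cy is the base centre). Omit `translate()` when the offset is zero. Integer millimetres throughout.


translate([515, 248, 0]) cylinder(h = 20, r = 118);
translate([515, 248, 20]) cylinder(h = 215, r = 30);
translate([515, 248, 235]) cylinder(h = 20, r = 118);


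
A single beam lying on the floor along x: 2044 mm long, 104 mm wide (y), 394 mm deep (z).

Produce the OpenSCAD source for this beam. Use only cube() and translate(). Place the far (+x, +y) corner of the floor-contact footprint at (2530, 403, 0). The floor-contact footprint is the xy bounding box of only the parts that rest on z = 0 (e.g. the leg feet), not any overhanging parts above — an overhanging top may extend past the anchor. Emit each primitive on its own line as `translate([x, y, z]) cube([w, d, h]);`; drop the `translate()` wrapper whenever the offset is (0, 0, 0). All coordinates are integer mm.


translate([486, 299, 0]) cube([2044, 104, 394]);


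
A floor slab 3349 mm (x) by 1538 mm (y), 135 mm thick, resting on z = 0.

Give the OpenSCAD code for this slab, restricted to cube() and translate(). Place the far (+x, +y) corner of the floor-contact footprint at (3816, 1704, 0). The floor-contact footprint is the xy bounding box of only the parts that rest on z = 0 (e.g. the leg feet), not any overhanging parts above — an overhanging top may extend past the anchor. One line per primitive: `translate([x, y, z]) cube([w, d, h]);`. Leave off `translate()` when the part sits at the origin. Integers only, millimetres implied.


translate([467, 166, 0]) cube([3349, 1538, 135]);


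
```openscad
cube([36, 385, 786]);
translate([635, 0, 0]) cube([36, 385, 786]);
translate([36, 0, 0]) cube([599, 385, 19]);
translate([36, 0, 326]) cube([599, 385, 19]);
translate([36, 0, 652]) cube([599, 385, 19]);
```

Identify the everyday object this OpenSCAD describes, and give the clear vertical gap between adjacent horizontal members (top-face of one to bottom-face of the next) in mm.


A bookshelf. The clear shelf gap is 307 mm.

Two tall side panels with 3 horizontal boards between them — a bookshelf. The first two shelf undersides are at z = 0 and z = 326; with shelf thickness 19, the clear gap is 326 − 0 − 19 = 307 mm.


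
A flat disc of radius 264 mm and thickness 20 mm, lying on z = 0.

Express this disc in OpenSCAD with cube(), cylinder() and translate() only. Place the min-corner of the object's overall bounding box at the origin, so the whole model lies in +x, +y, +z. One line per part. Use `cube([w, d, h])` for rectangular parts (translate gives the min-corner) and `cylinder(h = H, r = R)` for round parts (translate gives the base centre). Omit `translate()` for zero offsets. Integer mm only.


translate([264, 264, 0]) cylinder(h = 20, r = 264);


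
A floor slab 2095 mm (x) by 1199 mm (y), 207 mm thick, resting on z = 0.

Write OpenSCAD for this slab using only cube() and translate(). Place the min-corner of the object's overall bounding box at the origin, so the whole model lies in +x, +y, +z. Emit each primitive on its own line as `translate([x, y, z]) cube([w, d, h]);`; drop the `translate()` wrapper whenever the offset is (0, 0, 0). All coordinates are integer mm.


cube([2095, 1199, 207]);


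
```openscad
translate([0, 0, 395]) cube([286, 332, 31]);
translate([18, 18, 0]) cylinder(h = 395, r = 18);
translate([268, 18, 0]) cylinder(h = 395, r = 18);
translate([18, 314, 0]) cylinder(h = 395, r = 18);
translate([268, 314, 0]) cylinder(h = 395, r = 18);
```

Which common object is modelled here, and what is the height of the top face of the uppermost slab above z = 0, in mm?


A stool. The seat height is 426 mm.

A 286×332×31 slab at z = 395 on four corner cylinders — a stool. The seat top is 395 + 31 = 426 mm.
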